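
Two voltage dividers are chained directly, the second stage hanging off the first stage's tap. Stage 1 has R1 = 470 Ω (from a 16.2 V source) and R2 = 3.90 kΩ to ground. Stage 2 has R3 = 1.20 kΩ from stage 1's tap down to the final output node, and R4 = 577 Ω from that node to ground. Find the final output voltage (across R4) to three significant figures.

Stage 2 presents R3+R4 = 1777 Ω as a load on stage 1's tap.
Stage 1's lower leg becomes R2‖(R3+R4) = 1221 Ω, so V_mid = 16.2 × 1221/1691 = 11.70 V.
Stage 2 is itself unloaded: V_out = V_mid × R4/(R3+R4) = 11.70 × 577/1777 = 3.80 V.

V_out ≈ 3.80 V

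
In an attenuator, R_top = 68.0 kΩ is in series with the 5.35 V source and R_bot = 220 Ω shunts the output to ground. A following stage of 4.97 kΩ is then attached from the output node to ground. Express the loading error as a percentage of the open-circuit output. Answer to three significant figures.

The divider's output (Thévenin) resistance is R_top‖R_bot = 219.3 Ω.
Fractional drop under load = R_th/(R_th + R_L) = 219.3 / (219.3 + 4970) = 0.04226.
So the output falls by 4.23 %.

4.23 %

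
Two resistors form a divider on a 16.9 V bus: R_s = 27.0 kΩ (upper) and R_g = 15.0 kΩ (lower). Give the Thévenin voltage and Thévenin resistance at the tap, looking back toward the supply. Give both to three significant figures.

V_th is the open-circuit tap voltage: 16.9 × 15.0/(27.0 + 15.0) = 6.04 V.
With the supply zeroed, R_s and R_g appear in parallel from the tap: R_th = R_s‖R_g = (27.0 × 15.0)/42.00 = 9.64 kΩ.

V_th = 6.04 V, R_th = 9.64 kΩ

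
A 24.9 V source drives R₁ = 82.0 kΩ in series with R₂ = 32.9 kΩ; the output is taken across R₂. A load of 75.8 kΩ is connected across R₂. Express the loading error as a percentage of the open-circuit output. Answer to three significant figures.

Unloaded V = 24.9 × 32.9/114.9 = 7.130 V.
Loaded: R₂‖R_L = 22.94 kΩ, giving V = 24.9 × 22.94/104.9 = 5.444 V.
Drop = (7.130 − 5.444) / 7.130 = 23.6 %.

23.6 %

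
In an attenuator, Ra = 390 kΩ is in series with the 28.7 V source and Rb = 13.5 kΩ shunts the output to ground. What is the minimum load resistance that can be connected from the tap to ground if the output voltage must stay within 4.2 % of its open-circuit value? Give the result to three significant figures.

Output resistance R_th = Ra‖Rb = (390 × 13.5)/403.5 = 13.05 kΩ.
The fractional drop is R_th/(R_th + R_L); requiring this ≤ 0.0420 gives R_L ≥ R_th(1/0.0420 − 1) = 13.05 × 22.81 = 298 kΩ.

R_L(min) ≈ 298 kΩ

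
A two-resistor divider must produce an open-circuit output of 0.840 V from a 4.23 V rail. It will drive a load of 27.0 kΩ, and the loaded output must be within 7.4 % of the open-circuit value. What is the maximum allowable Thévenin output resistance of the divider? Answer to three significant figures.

Loading drop = R_th/(R_th + R_L) ≤ 0.0740, so R_th ≤ R_L · ε/(1−ε) = 27.0 kΩ × 0.0740/0.9260 = 2.16 kΩ.
(Any R1, R2 with R2/(R1+R2) = 0.199 and R1‖R2 ≤ 2.16 kΩ will meet the spec.)

R_th ≤ 2.16 kΩ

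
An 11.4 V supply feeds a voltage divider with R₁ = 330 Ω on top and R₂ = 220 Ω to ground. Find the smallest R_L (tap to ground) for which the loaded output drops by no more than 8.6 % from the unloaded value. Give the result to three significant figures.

R_L(min) ≈ 1.40 kΩ

Output resistance R_th = R₁‖R₂ = (330 × 220)/550.0 = 132.0 Ω.
The fractional drop is R_th/(R_th + R_L); requiring this ≤ 0.0860 gives R_L ≥ R_th(1/0.0860 − 1) = 132.0 × 10.63 = 1.40 kΩ.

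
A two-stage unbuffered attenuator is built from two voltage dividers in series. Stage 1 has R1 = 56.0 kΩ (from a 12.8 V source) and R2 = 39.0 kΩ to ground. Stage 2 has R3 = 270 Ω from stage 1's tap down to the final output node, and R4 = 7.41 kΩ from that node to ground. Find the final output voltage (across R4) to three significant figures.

V_out ≈ 1.27 V

Stage 2 presents R3+R4 = 7680 Ω as a load on stage 1's tap.
Stage 1's lower leg becomes R2‖(R3+R4) = 6416 Ω, so V_mid = 12.8 × 6416/62420 = 1.316 V.
Stage 2 is itself unloaded: V_out = V_mid × R4/(R3+R4) = 1.316 × 7410/7680 = 1.27 V.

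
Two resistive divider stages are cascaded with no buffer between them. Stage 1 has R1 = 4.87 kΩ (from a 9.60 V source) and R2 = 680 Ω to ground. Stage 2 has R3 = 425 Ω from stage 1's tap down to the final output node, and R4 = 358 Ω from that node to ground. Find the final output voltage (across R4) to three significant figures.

V_out ≈ 0.305 V

Stage 2 presents R3+R4 = 783.0 Ω as a load on stage 1's tap.
Stage 1's lower leg becomes R2‖(R3+R4) = 363.9 Ω, so V_mid = 9.60 × 363.9/5234 = 0.6675 V.
Stage 2 is itself unloaded: V_out = V_mid × R4/(R3+R4) = 0.6675 × 358/783.0 = 0.305 V.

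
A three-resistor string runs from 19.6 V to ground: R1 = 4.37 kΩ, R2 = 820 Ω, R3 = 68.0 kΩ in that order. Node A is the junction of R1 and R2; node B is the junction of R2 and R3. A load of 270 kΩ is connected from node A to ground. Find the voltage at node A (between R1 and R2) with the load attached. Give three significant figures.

V ≈ 18.2 V

Below node A the series string R2+R3 = 68820 Ω sits in parallel with the 270000 Ω load: 54840 Ω.
V_A = 19.6 × 54840/(4370 + 54840) = 18.2 V.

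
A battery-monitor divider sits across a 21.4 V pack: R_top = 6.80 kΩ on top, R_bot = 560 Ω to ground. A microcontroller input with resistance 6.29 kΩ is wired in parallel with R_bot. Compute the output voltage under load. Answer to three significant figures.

V_out ≈ 1.50 V

The load sits in parallel with R_bot: R_bot‖R_L = (560 × 6290) / (560 + 6290) = 514.2 Ω.
V_out = 21.4 × 514.2 / (6800 + 514.2) = 21.4 × 514.2/7314 = 1.50 V.
(Unloaded it would have been 1.63 V.)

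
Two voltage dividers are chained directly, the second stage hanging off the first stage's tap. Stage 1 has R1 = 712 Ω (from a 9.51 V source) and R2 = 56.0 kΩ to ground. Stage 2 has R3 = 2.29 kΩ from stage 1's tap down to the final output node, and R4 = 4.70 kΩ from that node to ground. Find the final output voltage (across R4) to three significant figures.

V_out ≈ 5.74 V

Stage 2 presents R3+R4 = 6990 Ω as a load on stage 1's tap.
Stage 1's lower leg becomes R2‖(R3+R4) = 6214 Ω, so V_mid = 9.51 × 6214/6926 = 8.532 V.
Stage 2 is itself unloaded: V_out = V_mid × R4/(R3+R4) = 8.532 × 4700/6990 = 5.74 V.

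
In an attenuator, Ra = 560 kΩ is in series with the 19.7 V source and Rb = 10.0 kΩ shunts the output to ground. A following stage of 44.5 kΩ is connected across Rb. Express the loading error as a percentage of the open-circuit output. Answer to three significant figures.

Unloaded V = 19.7 × 10.0/570.0 = 0.3456 V.
Loaded: Rb‖R_L = 8.165 kΩ, giving V = 19.7 × 8.165/568.2 = 0.2831 V.
Drop = (0.3456 − 0.2831) / 0.3456 = 18.1 %.

18.1 %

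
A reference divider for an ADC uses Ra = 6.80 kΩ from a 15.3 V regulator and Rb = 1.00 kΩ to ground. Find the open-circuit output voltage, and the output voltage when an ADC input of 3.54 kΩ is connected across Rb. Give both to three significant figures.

Open-circuit: V = 15.3 × 1.00/(6.80 + 1.00) = 1.96 V.
With the load, Rb becomes Rb‖R_L = 0.7797 kΩ, so V = 15.3 × 0.7797/7.580 = 1.57 V.

Unloaded: 1.96 V; loaded: 1.57 V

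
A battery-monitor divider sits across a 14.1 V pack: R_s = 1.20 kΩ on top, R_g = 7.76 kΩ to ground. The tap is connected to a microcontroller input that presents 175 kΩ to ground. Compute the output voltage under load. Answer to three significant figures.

V_out ≈ 12.1 V

The load sits in parallel with R_g: R_g‖R_L = (7.76 × 175) / (7.76 + 175) = 7.431 kΩ.
V_out = 14.1 × 7.431 / (1.20 + 7.431) = 14.1 × 7.431/8.631 = 12.1 V.
(Unloaded it would have been 12.2 V.)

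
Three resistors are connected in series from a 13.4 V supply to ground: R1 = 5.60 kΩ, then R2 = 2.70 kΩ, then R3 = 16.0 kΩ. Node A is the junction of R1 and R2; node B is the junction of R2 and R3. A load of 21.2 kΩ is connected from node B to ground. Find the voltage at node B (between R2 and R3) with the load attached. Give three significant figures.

At node B, R3 is in parallel with the load: R3‖R_L = 9.118 kΩ.
Below node A the resistance is R2 + (R3‖R_L) = 11.82 kΩ, so V_A = 13.4 × 11.82/17.42 = 9.092 V.
Then V_B = V_A × (R3‖R_L)/(R2 + R3‖R_L) = 9.092 × 9.118/11.82 = 7.01 V.

V ≈ 7.01 V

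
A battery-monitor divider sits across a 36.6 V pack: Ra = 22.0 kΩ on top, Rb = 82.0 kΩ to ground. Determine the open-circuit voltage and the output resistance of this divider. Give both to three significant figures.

V_th = 28.9 V, R_th = 17.3 kΩ

V_th is the open-circuit tap voltage: 36.6 × 82.0/(22.0 + 82.0) = 28.9 V.
With the supply zeroed, Ra and Rb appear in parallel from the tap: R_th = Ra‖Rb = (22.0 × 82.0)/104.0 = 17.3 kΩ.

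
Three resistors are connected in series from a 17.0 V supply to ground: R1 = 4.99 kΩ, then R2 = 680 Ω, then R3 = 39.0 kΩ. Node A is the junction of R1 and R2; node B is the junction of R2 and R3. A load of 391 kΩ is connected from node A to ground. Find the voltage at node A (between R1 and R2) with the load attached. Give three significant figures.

V ≈ 14.9 V

Below node A the series string R2+R3 = 39680 Ω sits in parallel with the 391000 Ω load: 36020 Ω.
V_A = 17.0 × 36020/(4990 + 36020) = 14.9 V.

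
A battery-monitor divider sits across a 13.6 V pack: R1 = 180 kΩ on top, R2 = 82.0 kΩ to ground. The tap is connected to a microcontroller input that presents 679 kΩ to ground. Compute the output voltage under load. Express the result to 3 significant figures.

The load sits in parallel with R2: R2‖R_L = (82.0 × 679) / (82.0 + 679) = 73.16 kΩ.
V_out = 13.6 × 73.16 / (180 + 73.16) = 13.6 × 73.16/253.2 = 3.93 V.

V_out ≈ 3.93 V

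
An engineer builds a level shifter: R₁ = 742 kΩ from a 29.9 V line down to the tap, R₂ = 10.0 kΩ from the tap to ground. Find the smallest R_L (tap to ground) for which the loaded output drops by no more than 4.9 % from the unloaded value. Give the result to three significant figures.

R_L(min) ≈ 192 kΩ

Output resistance R_th = R₁‖R₂ = (742 × 10.0)/752.0 = 9.867 kΩ.
The fractional drop is R_th/(R_th + R_L); requiring this ≤ 0.0490 gives R_L ≥ R_th(1/0.0490 − 1) = 9.867 × 19.41 = 192 kΩ.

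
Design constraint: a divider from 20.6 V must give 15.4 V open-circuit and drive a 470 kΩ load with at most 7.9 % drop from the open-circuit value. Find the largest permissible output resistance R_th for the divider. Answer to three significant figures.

Loading drop = R_th/(R_th + R_L) ≤ 0.0790, so R_th ≤ R_L · ε/(1−ε) = 470 kΩ × 0.0790/0.9210 = 40.3 kΩ.
(Any R1, R2 with R2/(R1+R2) = 0.748 and R1‖R2 ≤ 40.3 kΩ will meet the spec.)

R_th ≤ 40.3 kΩ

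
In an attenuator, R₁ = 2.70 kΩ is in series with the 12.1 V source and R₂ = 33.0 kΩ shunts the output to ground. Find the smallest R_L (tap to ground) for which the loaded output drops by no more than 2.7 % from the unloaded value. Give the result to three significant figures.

R_L(min) ≈ 89.9 kΩ

Output resistance R_th = R₁‖R₂ = (2.70 × 33.0)/35.70 = 2.496 kΩ.
The fractional drop is R_th/(R_th + R_L); requiring this ≤ 0.0270 gives R_L ≥ R_th(1/0.0270 − 1) = 2.496 × 36.04 = 89.9 kΩ.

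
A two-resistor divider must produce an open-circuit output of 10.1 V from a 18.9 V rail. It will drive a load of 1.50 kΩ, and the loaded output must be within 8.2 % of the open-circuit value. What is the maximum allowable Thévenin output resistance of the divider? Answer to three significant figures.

Loading drop = R_th/(R_th + R_L) ≤ 0.0820, so R_th ≤ R_L · ε/(1−ε) = 1.50 kΩ × 0.0820/0.9180 = 134 Ω.
(Any R1, R2 with R2/(R1+R2) = 0.534 and R1‖R2 ≤ 134 Ω will meet the spec.)

R_th ≤ 134 Ω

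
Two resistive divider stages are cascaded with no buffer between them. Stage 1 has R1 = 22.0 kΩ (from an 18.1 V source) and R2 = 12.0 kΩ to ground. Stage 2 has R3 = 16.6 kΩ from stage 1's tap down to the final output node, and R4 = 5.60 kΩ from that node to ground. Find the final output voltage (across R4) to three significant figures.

Stage 2 presents R3+R4 = 22.20 kΩ as a load on stage 1's tap.
Stage 1's lower leg becomes R2‖(R3+R4) = 7.789 kΩ, so V_mid = 18.1 × 7.789/29.79 = 4.733 V.
Stage 2 is itself unloaded: V_out = V_mid × R4/(R3+R4) = 4.733 × 5.60/22.20 = 1.19 V.

V_out ≈ 1.19 V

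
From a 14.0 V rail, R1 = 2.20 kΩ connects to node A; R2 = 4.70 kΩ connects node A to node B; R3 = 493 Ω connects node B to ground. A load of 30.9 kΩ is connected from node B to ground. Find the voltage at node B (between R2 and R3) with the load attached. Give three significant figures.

At node B, R3 is in parallel with the load: R3‖R_L = 485.3 Ω.
Below node A the resistance is R2 + (R3‖R_L) = 5185 Ω, so V_A = 14.0 × 5185/7385 = 9.830 V.
Then V_B = V_A × (R3‖R_L)/(R2 + R3‖R_L) = 9.830 × 485.3/5185 = 0.920 V.

V ≈ 0.920 V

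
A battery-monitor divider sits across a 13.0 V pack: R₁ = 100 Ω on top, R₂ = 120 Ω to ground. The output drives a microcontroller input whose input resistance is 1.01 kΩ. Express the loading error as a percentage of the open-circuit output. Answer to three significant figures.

The divider's output (Thévenin) resistance is R₁‖R₂ = 54.55 Ω.
Fractional drop under load = R_th/(R_th + R_L) = 54.55 / (54.55 + 1010) = 0.05124.
So the output falls by 5.12 %.

5.12 %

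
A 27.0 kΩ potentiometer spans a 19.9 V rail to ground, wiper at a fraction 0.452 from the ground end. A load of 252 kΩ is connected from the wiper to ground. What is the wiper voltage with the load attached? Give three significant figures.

The wiper splits the pot into (1−α)R = 14.80 kΩ above and αR = 12.20 kΩ below.
Lower section ‖ load = 11.64 kΩ.
V_wiper = 19.9 × 11.64/(14.80 + 11.64) = 8.76 V.

V ≈ 8.76 V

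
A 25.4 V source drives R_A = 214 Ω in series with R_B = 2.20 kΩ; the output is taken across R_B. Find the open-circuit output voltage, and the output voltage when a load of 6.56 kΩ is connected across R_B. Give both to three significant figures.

Unloaded: 23.1 V; loaded: 22.5 V

Open-circuit: V = 25.4 × 2200/(214 + 2200) = 23.1 V.
With the load, R_B becomes R_B‖R_L = 1647 Ω, so V = 25.4 × 1647/1861 = 22.5 V.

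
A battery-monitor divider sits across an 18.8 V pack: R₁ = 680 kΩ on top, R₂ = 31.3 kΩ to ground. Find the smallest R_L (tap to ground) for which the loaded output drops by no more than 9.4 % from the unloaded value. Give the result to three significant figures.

Output resistance R_th = R₁‖R₂ = (680 × 31.3)/711.3 = 29.92 kΩ.
The fractional drop is R_th/(R_th + R_L); requiring this ≤ 0.0940 gives R_L ≥ R_th(1/0.0940 − 1) = 29.92 × 9.638 = 288 kΩ.

R_L(min) ≈ 288 kΩ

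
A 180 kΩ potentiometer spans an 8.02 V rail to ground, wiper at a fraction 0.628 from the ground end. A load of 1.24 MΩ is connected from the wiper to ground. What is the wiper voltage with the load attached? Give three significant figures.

The wiper splits the pot into (1−α)R = 66.96 kΩ above and αR = 113.0 kΩ below.
Lower section ‖ load = 103.6 kΩ.
V_wiper = 8.02 × 103.6/(66.96 + 103.6) = 4.87 V.

V ≈ 4.87 V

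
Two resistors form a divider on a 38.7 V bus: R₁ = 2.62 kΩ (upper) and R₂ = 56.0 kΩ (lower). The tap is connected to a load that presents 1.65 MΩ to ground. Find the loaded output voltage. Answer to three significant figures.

V_out ≈ 36.9 V

The load sits in parallel with R₂: R₂‖R_L = (56.0 × 1650) / (56.0 + 1650) = 54.16 kΩ.
V_out = 38.7 × 54.16 / (2.62 + 54.16) = 38.7 × 54.16/56.78 = 36.9 V.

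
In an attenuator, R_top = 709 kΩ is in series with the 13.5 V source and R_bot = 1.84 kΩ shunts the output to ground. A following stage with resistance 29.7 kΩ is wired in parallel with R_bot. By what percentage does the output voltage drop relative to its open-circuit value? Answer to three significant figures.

The divider's output (Thévenin) resistance is R_top‖R_bot = 1.835 kΩ.
Fractional drop under load = R_th/(R_th + R_L) = 1.835 / (1.835 + 29.7) = 0.05820.
So the output falls by 5.82 %.

5.82 %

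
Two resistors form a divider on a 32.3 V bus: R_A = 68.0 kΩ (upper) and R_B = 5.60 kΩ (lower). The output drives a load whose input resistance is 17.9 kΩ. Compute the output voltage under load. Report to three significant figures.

V_out ≈ 1.91 V

The load sits in parallel with R_B: R_B‖R_L = (5.60 × 17.9) / (5.60 + 17.9) = 4.266 kΩ.
V_out = 32.3 × 4.266 / (68.0 + 4.266) = 32.3 × 4.266/72.27 = 1.91 V.
(Unloaded it would have been 2.46 V.)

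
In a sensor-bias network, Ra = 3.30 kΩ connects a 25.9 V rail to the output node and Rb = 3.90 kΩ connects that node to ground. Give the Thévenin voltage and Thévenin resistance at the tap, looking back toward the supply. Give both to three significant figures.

V_th = 14.0 V, R_th = 1.79 kΩ

V_th is the open-circuit tap voltage: 25.9 × 3.90/(3.30 + 3.90) = 14.0 V.
With the supply zeroed, Ra and Rb appear in parallel from the tap: R_th = Ra‖Rb = (3.30 × 3.90)/7.200 = 1.79 kΩ.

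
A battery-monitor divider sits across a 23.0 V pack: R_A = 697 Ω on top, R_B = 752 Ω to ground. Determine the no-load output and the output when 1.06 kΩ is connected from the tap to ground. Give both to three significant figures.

Unloaded: 11.9 V; loaded: 8.90 V

Open-circuit: V = 23.0 × 752/(697 + 752) = 11.9 V.
With the load, R_B becomes R_B‖R_L = 439.9 Ω, so V = 23.0 × 439.9/1137 = 8.90 V.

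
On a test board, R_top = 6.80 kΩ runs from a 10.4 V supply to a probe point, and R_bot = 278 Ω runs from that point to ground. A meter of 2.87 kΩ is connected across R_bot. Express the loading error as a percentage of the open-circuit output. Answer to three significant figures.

Unloaded V = 10.4 × 278/7078 = 0.40848 V.
Loaded: R_bot‖R_L = 253.4 Ω, giving V = 10.4 × 253.4/7053 = 0.37370 V.
Drop = (0.40848 − 0.37370) / 0.40848 = 8.51 %.

8.51 %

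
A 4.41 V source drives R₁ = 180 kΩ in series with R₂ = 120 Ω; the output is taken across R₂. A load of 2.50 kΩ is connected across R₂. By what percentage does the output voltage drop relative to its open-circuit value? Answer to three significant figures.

4.58 %

The divider's output (Thévenin) resistance is R₁‖R₂ = 119.9 Ω.
Fractional drop under load = R_th/(R_th + R_L) = 119.9 / (119.9 + 2500) = 0.04577.
So the output falls by 4.58 %.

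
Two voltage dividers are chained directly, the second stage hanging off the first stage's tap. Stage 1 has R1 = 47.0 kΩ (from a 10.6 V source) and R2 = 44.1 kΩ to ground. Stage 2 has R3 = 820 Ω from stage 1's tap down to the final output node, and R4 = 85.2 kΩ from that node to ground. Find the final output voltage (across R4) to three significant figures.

V_out ≈ 4.02 V

Stage 2 presents R3+R4 = 86020 Ω as a load on stage 1's tap.
Stage 1's lower leg becomes R2‖(R3+R4) = 29150 Ω, so V_mid = 10.6 × 29150/76150 = 4.058 V.
Stage 2 is itself unloaded: V_out = V_mid × R4/(R3+R4) = 4.058 × 85200/86020 = 4.02 V.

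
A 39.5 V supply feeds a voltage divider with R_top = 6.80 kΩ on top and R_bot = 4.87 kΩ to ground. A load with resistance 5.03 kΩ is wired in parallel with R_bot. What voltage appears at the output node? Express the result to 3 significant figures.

The load sits in parallel with R_bot: R_bot‖R_L = (4.87 × 5.03) / (4.87 + 5.03) = 2.474 kΩ.
V_out = 39.5 × 2.474 / (6.80 + 2.474) = 39.5 × 2.474/9.274 = 10.5 V.

V_out ≈ 10.5 V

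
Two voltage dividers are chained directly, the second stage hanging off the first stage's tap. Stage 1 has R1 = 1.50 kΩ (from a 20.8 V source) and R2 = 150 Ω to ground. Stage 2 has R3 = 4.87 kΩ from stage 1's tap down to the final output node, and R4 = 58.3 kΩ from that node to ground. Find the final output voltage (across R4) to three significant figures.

Stage 2 presents R3+R4 = 63170 Ω as a load on stage 1's tap.
Stage 1's lower leg becomes R2‖(R3+R4) = 149.6 Ω, so V_mid = 20.8 × 149.6/1650 = 1.887 V.
Stage 2 is itself unloaded: V_out = V_mid × R4/(R3+R4) = 1.887 × 58300/63170 = 1.74 V.

V_out ≈ 1.74 V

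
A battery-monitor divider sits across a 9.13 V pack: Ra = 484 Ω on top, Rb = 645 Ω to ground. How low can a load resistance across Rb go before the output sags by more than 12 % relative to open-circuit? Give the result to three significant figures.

Output resistance R_th = Ra‖Rb = (484 × 645)/1129 = 276.5 Ω.
The fractional drop is R_th/(R_th + R_L); requiring this ≤ 0.120 gives R_L ≥ R_th(1/0.120 − 1) = 276.5 × 7.333 = 2.03 kΩ.

R_L(min) ≈ 2.03 kΩ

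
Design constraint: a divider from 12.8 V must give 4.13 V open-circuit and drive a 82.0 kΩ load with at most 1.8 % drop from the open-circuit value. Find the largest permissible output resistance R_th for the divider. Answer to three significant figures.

R_th ≤ 1.50 kΩ

Loading drop = R_th/(R_th + R_L) ≤ 0.0180, so R_th ≤ R_L · ε/(1−ε) = 82.0 kΩ × 0.0180/0.9820 = 1.50 kΩ.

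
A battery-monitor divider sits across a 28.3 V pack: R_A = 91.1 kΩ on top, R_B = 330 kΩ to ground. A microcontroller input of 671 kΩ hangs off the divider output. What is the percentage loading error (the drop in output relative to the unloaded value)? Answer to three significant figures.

The divider's output (Thévenin) resistance is R_A‖R_B = 71.39 kΩ.
Fractional drop under load = R_th/(R_th + R_L) = 71.39 / (71.39 + 671) = 0.09616.
So the output falls by 9.62 %.

9.62 %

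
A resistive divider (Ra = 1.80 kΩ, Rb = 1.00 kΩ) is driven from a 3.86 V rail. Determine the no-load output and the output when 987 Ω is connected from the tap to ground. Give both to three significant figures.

Open-circuit: V = 3.86 × 1000/(1800 + 1000) = 1.38 V.
With the load, Rb becomes Rb‖R_L = 496.7 Ω, so V = 3.86 × 496.7/2297 = 0.835 V.

Unloaded: 1.38 V; loaded: 0.835 V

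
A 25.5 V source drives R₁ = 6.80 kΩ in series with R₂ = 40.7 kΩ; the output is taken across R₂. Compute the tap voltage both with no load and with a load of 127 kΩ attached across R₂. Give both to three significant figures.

Unloaded: 21.8 V; loaded: 20.9 V

Open-circuit: V = 25.5 × 40.7/(6.80 + 40.7) = 21.8 V.
With the load, R₂ becomes R₂‖R_L = 30.82 kΩ, so V = 25.5 × 30.82/37.62 = 20.9 V.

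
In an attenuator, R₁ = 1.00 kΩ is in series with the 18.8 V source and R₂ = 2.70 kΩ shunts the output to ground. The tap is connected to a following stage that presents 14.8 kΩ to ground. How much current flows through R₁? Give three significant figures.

I ≈ 5.73 mA

R₂‖R_L = 2.283 kΩ, so the source sees R₁ + R₂‖R_L = 3.283 kΩ.
I = 18.8 V / 3.283 kΩ = 5.73 mA.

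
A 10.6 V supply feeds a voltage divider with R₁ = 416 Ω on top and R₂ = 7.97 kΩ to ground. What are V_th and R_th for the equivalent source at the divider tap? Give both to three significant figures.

V_th is the open-circuit tap voltage: 10.6 × 7970/(416 + 7970) = 10.1 V.
With the supply zeroed, R₁ and R₂ appear in parallel from the tap: R_th = R₁‖R₂ = (416 × 7970)/8386 = 395 Ω.

V_th = 10.1 V, R_th = 395 Ω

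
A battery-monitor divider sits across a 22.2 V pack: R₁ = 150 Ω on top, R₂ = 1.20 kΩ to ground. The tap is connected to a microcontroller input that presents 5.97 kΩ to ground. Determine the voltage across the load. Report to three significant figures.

The load sits in parallel with R₂: R₂‖R_L = (1200 × 5970) / (1200 + 5970) = 999.2 Ω.
V_out = 22.2 × 999.2 / (150 + 999.2) = 22.2 × 999.2/1149 = 19.3 V.

V_out ≈ 19.3 V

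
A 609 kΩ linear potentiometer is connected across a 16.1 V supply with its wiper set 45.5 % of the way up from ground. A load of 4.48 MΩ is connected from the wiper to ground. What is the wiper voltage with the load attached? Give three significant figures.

V ≈ 7.09 V

The wiper splits the pot into (1−α)R = 331.9 kΩ above and αR = 277.1 kΩ below.
Lower section ‖ load = 261.0 kΩ.
V_wiper = 16.1 × 261.0/(331.9 + 261.0) = 7.09 V.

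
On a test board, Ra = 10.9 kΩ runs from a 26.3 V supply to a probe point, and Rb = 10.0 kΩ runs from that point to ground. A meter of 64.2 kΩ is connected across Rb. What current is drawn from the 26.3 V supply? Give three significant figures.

I ≈ 1.35 mA

Rb‖R_L = 8.652 kΩ, so the source sees Ra + Rb‖R_L = 19.55 kΩ.
I = 26.3 V / 19.55 kΩ = 1.35 mA.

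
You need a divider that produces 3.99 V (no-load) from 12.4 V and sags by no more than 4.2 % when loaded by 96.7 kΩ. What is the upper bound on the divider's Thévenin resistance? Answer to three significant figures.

R_th ≤ 4.24 kΩ

Loading drop = R_th/(R_th + R_L) ≤ 0.0420, so R_th ≤ R_L · ε/(1−ε) = 96.7 kΩ × 0.0420/0.9580 = 4.24 kΩ.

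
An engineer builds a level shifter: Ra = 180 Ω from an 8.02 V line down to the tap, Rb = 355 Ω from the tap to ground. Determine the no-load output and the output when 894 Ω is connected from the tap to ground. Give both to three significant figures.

Open-circuit: V = 8.02 × 355/(180 + 355) = 5.32 V.
With the load, Rb becomes Rb‖R_L = 254.1 Ω, so V = 8.02 × 254.1/434.1 = 4.69 V.

Unloaded: 5.32 V; loaded: 4.69 V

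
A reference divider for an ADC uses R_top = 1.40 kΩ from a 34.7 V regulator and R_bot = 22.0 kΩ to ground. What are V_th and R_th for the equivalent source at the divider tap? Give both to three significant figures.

V_th is the open-circuit tap voltage: 34.7 × 22.0/(1.40 + 22.0) = 32.6 V.
With the supply zeroed, R_top and R_bot appear in parallel from the tap: R_th = R_top‖R_bot = (1.40 × 22.0)/23.40 = 1.32 kΩ.

V_th = 32.6 V, R_th = 1.32 kΩ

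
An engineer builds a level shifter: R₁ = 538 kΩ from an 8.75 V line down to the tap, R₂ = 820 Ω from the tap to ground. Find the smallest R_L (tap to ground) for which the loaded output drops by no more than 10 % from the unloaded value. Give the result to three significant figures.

Output resistance R_th = R₁‖R₂ = (538000 × 820)/538800 = 818.8 Ω.
The fractional drop is R_th/(R_th + R_L); requiring this ≤ 0.100 gives R_L ≥ R_th(1/0.100 − 1) = 818.8 × 9.000 = 7.37 kΩ.

R_L(min) ≈ 7.37 kΩ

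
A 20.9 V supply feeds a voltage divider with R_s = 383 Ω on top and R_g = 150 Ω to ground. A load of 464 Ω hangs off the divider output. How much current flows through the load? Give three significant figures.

I_L ≈ 10.3 mA

R_g‖R_L = 113.4 Ω; V_out = 20.9 × 113.4/496.4 = 4.773 V.
I_L = V_out / R_L = 4.773 / 464 Ω = 10.3 mA.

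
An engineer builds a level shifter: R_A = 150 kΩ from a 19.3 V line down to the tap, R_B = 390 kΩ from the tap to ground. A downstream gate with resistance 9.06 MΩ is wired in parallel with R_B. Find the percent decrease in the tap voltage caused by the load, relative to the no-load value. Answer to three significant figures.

The divider's output (Thévenin) resistance is R_A‖R_B = 108.3 kΩ.
Fractional drop under load = R_th/(R_th + R_L) = 108.3 / (108.3 + 9060) = 0.01182.
So the output falls by 1.18 %.

1.18 %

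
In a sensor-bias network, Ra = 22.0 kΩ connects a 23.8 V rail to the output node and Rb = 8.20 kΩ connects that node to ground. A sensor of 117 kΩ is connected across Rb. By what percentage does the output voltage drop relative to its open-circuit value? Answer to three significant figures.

4.86 %

The divider's output (Thévenin) resistance is Ra‖Rb = 5.974 kΩ.
Fractional drop under load = R_th/(R_th + R_L) = 5.974 / (5.974 + 117) = 0.04858.
So the output falls by 4.86 %.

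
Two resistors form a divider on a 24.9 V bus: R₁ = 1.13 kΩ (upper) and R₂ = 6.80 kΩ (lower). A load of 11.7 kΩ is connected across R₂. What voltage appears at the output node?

The load sits in parallel with R₂: R₂‖R_L = (6.80 × 11.7) / (6.80 + 11.7) = 4.301 kΩ.
V_out = 24.9 × 4.301 / (1.13 + 4.301) = 24.9 × 4.301/5.431 = 19.7 V.
(Unloaded it would have been 21.4 V.)

V_out ≈ 19.7 V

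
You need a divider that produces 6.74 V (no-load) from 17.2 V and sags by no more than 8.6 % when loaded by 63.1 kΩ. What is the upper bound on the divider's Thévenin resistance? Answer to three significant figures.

R_th ≤ 5.94 kΩ

Loading drop = R_th/(R_th + R_L) ≤ 0.0860, so R_th ≤ R_L · ε/(1−ε) = 63.1 kΩ × 0.0860/0.9140 = 5.94 kΩ.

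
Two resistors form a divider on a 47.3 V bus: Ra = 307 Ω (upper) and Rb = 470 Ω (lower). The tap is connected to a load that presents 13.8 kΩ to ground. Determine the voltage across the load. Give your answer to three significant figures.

V_out ≈ 28.2 V

The load sits in parallel with Rb: Rb‖R_L = (470 × 13800) / (470 + 13800) = 454.5 Ω.
V_out = 47.3 × 454.5 / (307 + 454.5) = 47.3 × 454.5/761.5 = 28.2 V.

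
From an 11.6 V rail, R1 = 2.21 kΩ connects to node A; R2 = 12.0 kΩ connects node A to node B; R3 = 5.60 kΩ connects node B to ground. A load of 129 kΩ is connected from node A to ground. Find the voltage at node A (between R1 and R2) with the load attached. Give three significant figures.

V ≈ 10.2 V

Below node A the series string R2+R3 = 17.60 kΩ sits in parallel with the 129 kΩ load: 15.49 kΩ.
V_A = 11.6 × 15.49/(2.21 + 15.49) = 10.2 V.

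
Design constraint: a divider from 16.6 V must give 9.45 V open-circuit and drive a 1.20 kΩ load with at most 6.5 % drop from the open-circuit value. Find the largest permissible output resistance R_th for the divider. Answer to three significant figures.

R_th ≤ 83.4 Ω

Loading drop = R_th/(R_th + R_L) ≤ 0.0650, so R_th ≤ R_L · ε/(1−ε) = 1.20 kΩ × 0.0650/0.9350 = 83.4 Ω.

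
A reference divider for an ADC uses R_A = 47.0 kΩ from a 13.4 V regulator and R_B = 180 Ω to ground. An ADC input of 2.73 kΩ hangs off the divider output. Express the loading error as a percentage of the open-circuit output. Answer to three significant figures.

6.16 %

The divider's output (Thévenin) resistance is R_A‖R_B = 179.3 Ω.
Fractional drop under load = R_th/(R_th + R_L) = 179.3 / (179.3 + 2730) = 0.06163.
So the output falls by 6.16 %.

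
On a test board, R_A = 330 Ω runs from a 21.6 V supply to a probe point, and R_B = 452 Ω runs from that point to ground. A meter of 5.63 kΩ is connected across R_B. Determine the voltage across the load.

The load sits in parallel with R_B: R_B‖R_L = (452 × 5630) / (452 + 5630) = 418.4 Ω.
V_out = 21.6 × 418.4 / (330 + 418.4) = 21.6 × 418.4/748.4 = 12.1 V.

V_out ≈ 12.1 V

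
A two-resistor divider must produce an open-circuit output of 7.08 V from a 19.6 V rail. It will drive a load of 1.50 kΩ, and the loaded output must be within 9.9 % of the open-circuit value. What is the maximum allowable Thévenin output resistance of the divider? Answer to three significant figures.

R_th ≤ 165 Ω

Loading drop = R_th/(R_th + R_L) ≤ 0.0990, so R_th ≤ R_L · ε/(1−ε) = 1.50 kΩ × 0.0990/0.9010 = 165 Ω.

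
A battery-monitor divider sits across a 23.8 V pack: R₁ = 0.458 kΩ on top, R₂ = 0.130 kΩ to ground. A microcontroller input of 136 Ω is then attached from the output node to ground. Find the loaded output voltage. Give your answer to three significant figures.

The load sits in parallel with R₂: R₂‖R_L = (130 × 136) / (130 + 136) = 66.47 Ω.
V_out = 23.8 × 66.47 / (458 + 66.47) = 23.8 × 66.47/524.5 = 3.02 V.

V_out ≈ 3.02 V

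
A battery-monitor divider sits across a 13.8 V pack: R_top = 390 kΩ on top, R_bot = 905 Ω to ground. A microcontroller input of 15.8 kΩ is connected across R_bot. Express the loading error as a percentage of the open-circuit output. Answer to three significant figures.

The divider's output (Thévenin) resistance is R_top‖R_bot = 902.9 Ω.
Fractional drop under load = R_th/(R_th + R_L) = 902.9 / (902.9 + 15800) = 0.05406.
So the output falls by 5.41 %.

5.41 %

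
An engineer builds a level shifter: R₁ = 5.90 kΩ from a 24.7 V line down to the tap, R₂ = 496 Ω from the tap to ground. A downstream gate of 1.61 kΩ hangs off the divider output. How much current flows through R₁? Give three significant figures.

R₂‖R_L = 379.2 Ω, so the source sees R₁ + R₂‖R_L = 6279 Ω.
I = 24.7 V / 6279 Ω = 3.93 mA.

I ≈ 3.93 mA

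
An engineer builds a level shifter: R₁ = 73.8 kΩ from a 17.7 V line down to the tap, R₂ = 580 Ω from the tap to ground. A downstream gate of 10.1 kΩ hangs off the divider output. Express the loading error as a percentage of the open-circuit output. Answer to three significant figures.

The divider's output (Thévenin) resistance is R₁‖R₂ = 575.5 Ω.
Fractional drop under load = R_th/(R_th + R_L) = 575.5 / (575.5 + 10100) = 0.05391.
So the output falls by 5.39 %.

5.39 %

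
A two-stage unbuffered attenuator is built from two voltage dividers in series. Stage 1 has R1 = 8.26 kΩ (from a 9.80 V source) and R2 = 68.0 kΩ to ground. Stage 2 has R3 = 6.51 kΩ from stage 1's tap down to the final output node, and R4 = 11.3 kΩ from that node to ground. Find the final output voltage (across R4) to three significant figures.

Stage 2 presents R3+R4 = 17.81 kΩ as a load on stage 1's tap.
Stage 1's lower leg becomes R2‖(R3+R4) = 14.11 kΩ, so V_mid = 9.80 × 14.11/22.37 = 6.182 V.
Stage 2 is itself unloaded: V_out = V_mid × R4/(R3+R4) = 6.182 × 11.3/17.81 = 3.92 V.

V_out ≈ 3.92 V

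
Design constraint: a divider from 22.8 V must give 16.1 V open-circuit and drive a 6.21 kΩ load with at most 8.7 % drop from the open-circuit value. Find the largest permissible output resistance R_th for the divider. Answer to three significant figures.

R_th ≤ 592 Ω

Loading drop = R_th/(R_th + R_L) ≤ 0.0870, so R_th ≤ R_L · ε/(1−ε) = 6.21 kΩ × 0.0870/0.9130 = 592 Ω.
(Any R1, R2 with R2/(R1+R2) = 0.706 and R1‖R2 ≤ 592 Ω will meet the spec.)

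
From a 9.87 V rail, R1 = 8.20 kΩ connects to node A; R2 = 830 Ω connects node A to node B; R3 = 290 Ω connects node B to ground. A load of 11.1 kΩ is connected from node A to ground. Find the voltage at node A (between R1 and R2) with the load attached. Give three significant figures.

Below node A the series string R2+R3 = 1120 Ω sits in parallel with the 11100 Ω load: 1017 Ω.
V_A = 9.87 × 1017/(8200 + 1017) = 1.09 V.

V ≈ 1.09 V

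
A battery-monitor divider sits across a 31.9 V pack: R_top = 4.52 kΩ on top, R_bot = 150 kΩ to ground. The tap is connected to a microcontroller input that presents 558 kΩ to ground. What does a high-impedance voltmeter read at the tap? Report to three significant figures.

V_out ≈ 30.7 V

The load sits in parallel with R_bot: R_bot‖R_L = (150 × 558) / (150 + 558) = 118.2 kΩ.
V_out = 31.9 × 118.2 / (4.52 + 118.2) = 31.9 × 118.2/122.7 = 30.7 V.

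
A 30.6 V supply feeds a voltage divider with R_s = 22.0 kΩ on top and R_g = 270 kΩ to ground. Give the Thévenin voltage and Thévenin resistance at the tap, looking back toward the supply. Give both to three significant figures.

V_th is the open-circuit tap voltage: 30.6 × 270/(22.0 + 270) = 28.3 V.
With the supply zeroed, R_s and R_g appear in parallel from the tap: R_th = R_s‖R_g = (22.0 × 270)/292.0 = 20.3 kΩ.

V_th = 28.3 V, R_th = 20.3 kΩ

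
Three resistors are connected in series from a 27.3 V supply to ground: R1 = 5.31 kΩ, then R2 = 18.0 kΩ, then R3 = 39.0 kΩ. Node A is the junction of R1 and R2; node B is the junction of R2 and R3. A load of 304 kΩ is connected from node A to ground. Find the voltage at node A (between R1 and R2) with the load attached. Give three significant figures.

V ≈ 24.6 V

Below node A the series string R2+R3 = 57.00 kΩ sits in parallel with the 304 kΩ load: 48.00 kΩ.
V_A = 27.3 × 48.00/(5.31 + 48.00) = 24.6 V.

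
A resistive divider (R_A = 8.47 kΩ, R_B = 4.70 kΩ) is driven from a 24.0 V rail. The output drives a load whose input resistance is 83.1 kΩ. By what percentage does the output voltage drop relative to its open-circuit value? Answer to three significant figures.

3.51 %

The divider's output (Thévenin) resistance is R_A‖R_B = 3.023 kΩ.
Fractional drop under load = R_th/(R_th + R_L) = 3.023 / (3.023 + 83.1) = 0.03510.
So the output falls by 3.51 %.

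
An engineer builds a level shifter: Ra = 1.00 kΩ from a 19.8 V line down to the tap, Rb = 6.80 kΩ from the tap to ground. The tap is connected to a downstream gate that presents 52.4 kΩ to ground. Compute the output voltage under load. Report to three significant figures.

V_out ≈ 17.0 V

The load sits in parallel with Rb: Rb‖R_L = (6.80 × 52.4) / (6.80 + 52.4) = 6.019 kΩ.
V_out = 19.8 × 6.019 / (1.00 + 6.019) = 19.8 × 6.019/7.019 = 17.0 V.
(Unloaded it would have been 17.3 V.)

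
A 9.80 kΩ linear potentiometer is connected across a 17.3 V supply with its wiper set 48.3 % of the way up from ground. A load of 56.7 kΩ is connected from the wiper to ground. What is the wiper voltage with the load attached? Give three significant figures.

V ≈ 8.01 V

The wiper splits the pot into (1−α)R = 5.067 kΩ above and αR = 4.733 kΩ below.
Lower section ‖ load = 4.369 kΩ.
V_wiper = 17.3 × 4.369/(5.067 + 4.369) = 8.01 V.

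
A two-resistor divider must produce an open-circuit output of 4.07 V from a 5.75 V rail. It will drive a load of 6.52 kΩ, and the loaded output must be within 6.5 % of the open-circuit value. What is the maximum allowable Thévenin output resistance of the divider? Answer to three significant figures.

R_th ≤ 453 Ω

Loading drop = R_th/(R_th + R_L) ≤ 0.0650, so R_th ≤ R_L · ε/(1−ε) = 6.52 kΩ × 0.0650/0.9350 = 453 Ω.
(Any R1, R2 with R2/(R1+R2) = 0.708 and R1‖R2 ≤ 453 Ω will meet the spec.)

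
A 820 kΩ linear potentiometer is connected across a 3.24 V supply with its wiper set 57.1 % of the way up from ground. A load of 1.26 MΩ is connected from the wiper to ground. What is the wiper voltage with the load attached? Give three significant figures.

V ≈ 1.60 V

The wiper splits the pot into (1−α)R = 351.8 kΩ above and αR = 468.2 kΩ below.
Lower section ‖ load = 341.4 kΩ.
V_wiper = 3.24 × 341.4/(351.8 + 341.4) = 1.60 V.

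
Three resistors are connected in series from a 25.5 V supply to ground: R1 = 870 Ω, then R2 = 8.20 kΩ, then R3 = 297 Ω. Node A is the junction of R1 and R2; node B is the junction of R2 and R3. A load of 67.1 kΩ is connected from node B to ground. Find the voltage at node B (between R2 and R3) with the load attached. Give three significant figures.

At node B, R3 is in parallel with the load: R3‖R_L = 295.7 Ω.
Below node A the resistance is R2 + (R3‖R_L) = 8496 Ω, so V_A = 25.5 × 8496/9366 = 23.13 V.
Then V_B = V_A × (R3‖R_L)/(R2 + R3‖R_L) = 23.13 × 295.7/8496 = 0.805 V.

V ≈ 0.805 V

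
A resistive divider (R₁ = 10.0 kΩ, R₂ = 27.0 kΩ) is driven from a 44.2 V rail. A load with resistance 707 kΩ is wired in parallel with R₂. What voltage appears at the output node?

The load sits in parallel with R₂: R₂‖R_L = (27.0 × 707) / (27.0 + 707) = 26.01 kΩ.
V_out = 44.2 × 26.01 / (10.0 + 26.01) = 44.2 × 26.01/36.01 = 31.9 V.
(Unloaded it would have been 32.3 V.)

V_out ≈ 31.9 V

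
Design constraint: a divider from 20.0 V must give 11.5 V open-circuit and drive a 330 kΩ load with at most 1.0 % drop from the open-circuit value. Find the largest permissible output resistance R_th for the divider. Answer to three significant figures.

Loading drop = R_th/(R_th + R_L) ≤ 0.0100, so R_th ≤ R_L · ε/(1−ε) = 330 kΩ × 0.0100/0.9900 = 3.33 kΩ.
(Any R1, R2 with R2/(R1+R2) = 0.575 and R1‖R2 ≤ 3.33 kΩ will meet the spec.)

R_th ≤ 3.33 kΩ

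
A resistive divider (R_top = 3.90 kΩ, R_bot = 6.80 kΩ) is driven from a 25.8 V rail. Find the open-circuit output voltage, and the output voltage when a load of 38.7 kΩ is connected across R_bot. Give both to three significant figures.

Unloaded: 16.4 V; loaded: 15.4 V

Open-circuit: V = 25.8 × 6.80/(3.90 + 6.80) = 16.4 V.
With the load, R_bot becomes R_bot‖R_L = 5.784 kΩ, so V = 25.8 × 5.784/9.684 = 15.4 V.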